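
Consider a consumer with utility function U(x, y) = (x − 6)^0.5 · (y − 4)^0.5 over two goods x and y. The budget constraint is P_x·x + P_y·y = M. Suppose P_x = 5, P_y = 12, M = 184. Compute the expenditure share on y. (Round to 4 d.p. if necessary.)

MRS = (y−4)/(x−6). Tangency with P_x/P_y gives y−4 = (P_x/P_y)·(x−6).
Substituting into the budget: x* = 6 + 0.5·(M − 6·P_x − 4·P_y)/P_x, and y* = 4 + 0.5·(…)/P_y.
Discretionary income = 184 − 6·5 − 4·12 = 106; x* = 6 + 0.5·106/5 = 16.6; y* = 4 + 0.5·106/12 = 8.4167.
Expenditure on y: 12·8.4167 = 101; share = 0.5489.

share on y = 0.5489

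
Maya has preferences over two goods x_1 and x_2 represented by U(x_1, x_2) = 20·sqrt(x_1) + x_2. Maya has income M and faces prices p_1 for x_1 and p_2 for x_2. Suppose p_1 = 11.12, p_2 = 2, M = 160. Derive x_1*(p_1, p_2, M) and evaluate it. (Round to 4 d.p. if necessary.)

Utility is quasi-linear in x_2; the FOC for x_1 is 10/√x_1 = p_1/p_2.
Thus x_1* = (10·p_2/p_1)² — independent of M — with the rest of income spent on x_2.
Plugging in: x_1* = (10·2/11.12)² = 3.2348.

x_1* = 3.2348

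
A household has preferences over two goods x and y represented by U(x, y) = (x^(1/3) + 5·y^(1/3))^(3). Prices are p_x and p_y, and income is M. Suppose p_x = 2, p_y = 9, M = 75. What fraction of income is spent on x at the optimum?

share on x = 0.1595

From the CES first-order condition, (1/5)·(y/x)^(2/3) = p_x/p_y.
Hence y/x = (5·p_x/p_y)^(1/(2/3)), i.e. raised to the 1.5 power.
With the ratio pinned down, the budget gives x* = M/(p_x + p_y·(y/x)) and y* = (y/x)·x*.
Numerically y/x = 1.171214, so x* = 75/(2 + 9·1.171214) = 5.9804 and y* = 1.171214·5.9804 = 7.0044.
Expenditure on x: 2·5.9804 = 11.9608; share = 0.1595.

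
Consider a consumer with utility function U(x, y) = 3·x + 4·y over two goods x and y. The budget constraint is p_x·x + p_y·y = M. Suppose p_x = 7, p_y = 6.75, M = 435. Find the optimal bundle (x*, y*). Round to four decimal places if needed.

x* = 0, y* = 64.4444

Perfect substitutes: compare marginal utility per dollar. 3/p_x vs 4/p_y → 0.4286 vs 0.5926.
y gives more utility per dollar, so spend all income on y: y* = M/p_y, x* = 0.
Numerically: x* = 0, y* = 64.4444.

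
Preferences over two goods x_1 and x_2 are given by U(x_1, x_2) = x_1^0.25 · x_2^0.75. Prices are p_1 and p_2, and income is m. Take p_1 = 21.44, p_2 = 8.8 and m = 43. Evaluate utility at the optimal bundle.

MU_x_1/MU_x_2 = (0.25·x_2)/(0.75·x_1); tangency sets this equal to p_1/p_2.
So 0.25·p_2·x_2 = 0.75·p_1·x_1; combined with the budget, a share 0.25 of income goes to x_1.
Demand: x_1*(p_1,p_2,m) = 0.25·m/p_1 and x_2* = 0.75·m/p_2.
At p_1=21.44, p_2=8.8, m=43: x_1* = 0.25·43/21.44 = 0.5014, x_2* = 3.6648.
Utility at the optimum: U(0.5014, 3.6648) = 2.2289.

V = 2.2289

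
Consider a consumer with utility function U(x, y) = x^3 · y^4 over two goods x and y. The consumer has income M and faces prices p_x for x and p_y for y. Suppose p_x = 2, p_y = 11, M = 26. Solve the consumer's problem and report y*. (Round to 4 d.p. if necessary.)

Tangency: MRS = (3/4)·y/x = p_x/p_y.
Rearranging, p_y·y = (4/3)·p_x·x. Substituting into the budget gives p_x·x·(1 + (4/3)) = M.
Demand: x*(p_x,p_y,M) = 3/7·M/p_x and y* = 4/7·M/p_y.
At p_x=2, p_y=11, M=26: y* = 4/7·26/11 = 1.3506.

y* = 1.3506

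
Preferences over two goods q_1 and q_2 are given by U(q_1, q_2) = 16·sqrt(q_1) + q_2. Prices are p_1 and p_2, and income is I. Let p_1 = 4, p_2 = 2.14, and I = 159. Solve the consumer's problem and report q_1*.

Set MRS = p_1/p_2: 8·q_1^(−1/2) = p_1/p_2.
Solve: √q_1 = 8·p_2/p_1, so q_1*(p_1,p_2) = (8·p_2/p_1)², and q_2* = (I − p_1·q_1*)/p_2.
Plugging in: q_1* = (8·2.14/4)² = 18.3184.

q_1* = 18.3184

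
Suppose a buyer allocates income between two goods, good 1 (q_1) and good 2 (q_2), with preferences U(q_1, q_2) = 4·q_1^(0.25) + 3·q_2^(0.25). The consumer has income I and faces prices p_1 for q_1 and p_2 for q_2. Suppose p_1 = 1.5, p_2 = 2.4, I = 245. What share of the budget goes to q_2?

share on q_2 = 0.3681

From the CES first-order condition, (4/3)·(q_2/q_1)^(0.75) = p_1/p_2.
Hence q_2/q_1 = ((3/4)·p_1/p_2)^(1/(0.75)), i.e. raised to the 4/3 power.
With the ratio pinned down, the budget gives q_1* = I/(p_1 + p_2·(q_2/q_1)) and q_2* = (q_2/q_1)·q_1*.
Numerically q_2/q_1 = 0.364129, so q_1* = 245/(1.5 + 2.4·0.364129) = 103.2053 and q_2* = 0.364129·103.2053 = 37.58.
Expenditure on q_2: 2.4·37.58 = 90.1921; share = 0.3681.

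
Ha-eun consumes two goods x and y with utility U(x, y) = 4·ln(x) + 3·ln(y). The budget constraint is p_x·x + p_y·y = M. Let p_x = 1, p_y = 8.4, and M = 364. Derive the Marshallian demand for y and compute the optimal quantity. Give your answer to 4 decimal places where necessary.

y* = 18.5714

Demand: x*(p_x,p_y,M) = 4/7·M/p_x and y* = 3/7·M/p_y.
At p_x=1, p_y=8.4, M=364: y* = 3/7·364/8.4 = 18.5714.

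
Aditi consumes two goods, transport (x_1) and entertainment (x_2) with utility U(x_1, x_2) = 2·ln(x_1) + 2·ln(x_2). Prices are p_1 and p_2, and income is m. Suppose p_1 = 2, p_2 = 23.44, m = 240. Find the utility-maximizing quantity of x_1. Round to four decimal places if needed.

MU_x_1/MU_x_2 = (2·x_2)/(2·x_1); tangency sets this equal to p_1/p_2.
So 2·p_2·x_2 = 2·p_1·x_1; combined with the budget, a share 0.5 of income goes to x_1.
Demand: x_1*(p_1,p_2,m) = 0.5·m/p_1 and x_2* = 0.5·m/p_2.
At p_1=2, p_2=23.44, m=240: x_1* = 0.5·240/2 = 60.

x_1* = 60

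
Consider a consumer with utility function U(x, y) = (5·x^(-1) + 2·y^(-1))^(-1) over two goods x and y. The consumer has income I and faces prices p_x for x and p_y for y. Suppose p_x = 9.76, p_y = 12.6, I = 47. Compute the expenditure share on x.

Numerically y/x = 0.556634, so x* = 47/(9.76 + 12.6·0.556634) = 2.802 and y* = 0.556634·2.802 = 1.5597.
Expenditure on x: 9.76·2.802 = 27.3478; share = 0.5819.

share on x = 0.5819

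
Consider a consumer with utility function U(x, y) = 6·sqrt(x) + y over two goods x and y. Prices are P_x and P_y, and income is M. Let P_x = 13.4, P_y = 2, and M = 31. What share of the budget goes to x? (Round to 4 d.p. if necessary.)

share on x = 0.0867

Set MRS = P_x/P_y: 3·x^(−1/2) = P_x/P_y.
Thus x* = (3·P_y/P_x)² — independent of M — with the rest of income spent on y.
Plugging in: x* = (3·2/13.4)² = 0.2005, y* = 14.1567.
Expenditure on x: 13.4·0.2005 = 2.6866; share = 0.0867.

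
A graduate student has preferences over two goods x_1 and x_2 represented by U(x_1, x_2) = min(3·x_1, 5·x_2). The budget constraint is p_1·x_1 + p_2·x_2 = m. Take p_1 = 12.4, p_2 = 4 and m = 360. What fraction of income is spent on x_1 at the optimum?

share on x_1 = 0.8378

With perfect complements, no substitution: consume in ratio x_1:x_2 = 5:3.
Budget: p_1·x_1 + p_2·(3/5)·x_1 = m, so (5·p_1 + 3·p_2)·x_1 = 5·m.
Demand: x_1*(p_1,p_2,m) = 5·m/(5·p_1 + 3·p_2), x_2* = 3·m/(5·p_1 + 3·p_2).
Here 5·12.4 + 3·4 = 74, giving x_1* = 24.3243 and x_2* = 14.5946.
Expenditure on x_1: 12.4·24.3243 = 301.6216; share = 0.8378.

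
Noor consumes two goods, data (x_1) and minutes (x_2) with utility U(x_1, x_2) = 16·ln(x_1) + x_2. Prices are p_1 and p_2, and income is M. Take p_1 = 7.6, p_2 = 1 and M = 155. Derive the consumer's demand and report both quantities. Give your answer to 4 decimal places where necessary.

x_1* = 2.1053, x_2* = 139

Set MRS = p_1/p_2: (16/x_1)/1 = p_1/p_2.
So x_1*(p_1,p_2) = 16·p_2/p_1, independent of income; and x_2* = (M − 16·p_2)/p_2.
At the given prices: x_1* = 16·1/7.6 = 2.1053, and x_2* = 139.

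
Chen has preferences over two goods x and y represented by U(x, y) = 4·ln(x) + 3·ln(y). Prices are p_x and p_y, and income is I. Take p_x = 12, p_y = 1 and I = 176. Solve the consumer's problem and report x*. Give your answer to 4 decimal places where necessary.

MU_x/MU_y = (4·y)/(3·x); tangency sets this equal to p_x/p_y.
So 4·p_y·y = 3·p_x·x; combined with the budget, a share 4/7 of income goes to x.
Demand: x*(p_x,p_y,I) = 4/7·I/p_x and y* = 3/7·I/p_y.
At p_x=12, p_y=1, I=176: x* = 4/7·176/12 = 8.381.

x* = 8.381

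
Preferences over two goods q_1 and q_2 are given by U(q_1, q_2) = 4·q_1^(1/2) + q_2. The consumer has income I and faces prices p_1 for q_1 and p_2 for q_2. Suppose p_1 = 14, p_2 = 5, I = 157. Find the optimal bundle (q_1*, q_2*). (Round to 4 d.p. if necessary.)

Solve: √q_1 = 2·p_2/p_1, so q_1*(p_1,p_2) = (2·p_2/p_1)², and q_2* = (I − p_1·q_1*)/p_2.
Plugging in: q_1* = (2·5/14)² = 0.5102, q_2* = 29.9714.

q_1* = 0.5102, q_2* = 29.9714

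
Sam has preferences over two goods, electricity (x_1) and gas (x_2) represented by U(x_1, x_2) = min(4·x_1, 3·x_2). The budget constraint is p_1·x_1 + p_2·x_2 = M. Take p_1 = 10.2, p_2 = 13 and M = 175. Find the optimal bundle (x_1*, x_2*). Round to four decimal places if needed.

x_1* = 6.3559, x_2* = 8.4746

Leontief preferences: the optimum is at the kink where x_1/3 = x_2/4, i.e. x_2 = (4/3)·x_1.
Budget: p_1·x_1 + p_2·(4/3)·x_1 = M, so (3·p_1 + 4·p_2)·x_1 = 3·M.
Demand: x_1*(p_1,p_2,M) = 3·M/(3·p_1 + 4·p_2), x_2* = 4·M/(3·p_1 + 4·p_2).
Here 3·10.2 + 4·13 = 82.6, giving x_1* = 6.3559 and x_2* = 8.4746.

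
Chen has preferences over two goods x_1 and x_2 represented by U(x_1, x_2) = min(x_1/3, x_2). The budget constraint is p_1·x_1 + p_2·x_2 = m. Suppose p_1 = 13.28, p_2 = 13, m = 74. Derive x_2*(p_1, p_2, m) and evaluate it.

Leontief preferences: the optimum is at the kink where x_1/3 = x_2/1, i.e. x_2 = (1/3)·x_1.
Budget: p_1·x_1 + p_2·(1/3)·x_1 = m, so (3·p_1 + p_2)·x_1 = 3·m.
Demand: x_1*(p_1,p_2,m) = 3·m/(3·p_1 + p_2), x_2* = m/(3·p_1 + p_2).
Here 3·13.28 + 13 = 52.84, giving x_2* = 1.4005.

x_2* = 1.4005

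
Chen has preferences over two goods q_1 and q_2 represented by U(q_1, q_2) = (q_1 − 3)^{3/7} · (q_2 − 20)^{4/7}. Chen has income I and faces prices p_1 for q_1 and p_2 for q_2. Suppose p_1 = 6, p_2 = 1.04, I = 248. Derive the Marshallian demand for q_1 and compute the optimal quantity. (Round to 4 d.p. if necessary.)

q_1* = 17.9429

This is Cobb-Douglas in (q_1−3, q_2−20): tangency gives 3/7·p_2·(q_2−20) = 4/7·p_1·(q_1−3).
Substituting into the budget: q_1* = 3 + 3/7·(I − 3·p_1 − 20·p_2)/p_1, and q_2* = 20 + 4/7·(…)/p_2.
Discretionary income = 248 − 3·6 − 20·1.04 = 209.2; q_1* = 3 + 3/7·209.2/6 = 17.9429.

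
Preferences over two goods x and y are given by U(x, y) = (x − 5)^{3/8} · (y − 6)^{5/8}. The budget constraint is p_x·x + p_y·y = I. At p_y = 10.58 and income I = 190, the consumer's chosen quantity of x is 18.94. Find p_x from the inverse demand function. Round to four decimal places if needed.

p_x = 3

Let x' = x−5, y' = y−6. MRS = (3/5)·y'/x' = p_x/p_y.
Substituting into the budget: x* = 5 + 0.375·(I − 5·p_x − 6·p_y)/p_x, and y* = 6 + 0.625·(…)/p_y.
Set x* = 18.94 in the demand function and solve for p_x: p_x = 3.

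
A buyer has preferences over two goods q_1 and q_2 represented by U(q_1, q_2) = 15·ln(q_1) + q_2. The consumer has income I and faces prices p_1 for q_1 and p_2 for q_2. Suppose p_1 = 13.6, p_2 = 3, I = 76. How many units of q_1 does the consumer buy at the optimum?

q_1* = 3.3088

Set MRS = p_1/p_2: (15/q_1)/1 = p_1/p_2.
So q_1*(p_1,p_2) = 15·p_2/p_1, independent of income; and q_2* = (I − 15·p_2)/p_2.
At the given prices: q_1* = 15·3/13.6 = 3.3088.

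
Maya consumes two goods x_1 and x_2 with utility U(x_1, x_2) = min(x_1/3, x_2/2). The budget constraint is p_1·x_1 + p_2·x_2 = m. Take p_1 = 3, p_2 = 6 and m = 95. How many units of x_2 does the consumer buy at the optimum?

x_2* = 9.0476

With perfect complements, no substitution: consume in ratio x_1:x_2 = 3:2.
Budget: p_1·x_1 + p_2·(2/3)·x_1 = m, so (3·p_1 + 2·p_2)·x_1 = 3·m.
Demand: x_1*(p_1,p_2,m) = 3·m/(3·p_1 + 2·p_2), x_2* = 2·m/(3·p_1 + 2·p_2).
Here 3·3 + 2·6 = 21, giving x_2* = 9.0476.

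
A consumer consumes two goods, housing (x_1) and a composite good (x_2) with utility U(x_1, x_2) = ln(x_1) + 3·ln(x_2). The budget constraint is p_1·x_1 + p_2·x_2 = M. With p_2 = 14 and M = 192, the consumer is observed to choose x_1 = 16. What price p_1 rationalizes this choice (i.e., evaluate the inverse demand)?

MU_x_1/MU_x_2 = (x_2)/(3·x_1); tangency sets this equal to p_1/p_2.
So p_2·x_2 = 3·p_1·x_1; combined with the budget, a share 0.25 of income goes to x_1.
Demand: x_1*(p_1,p_2,M) = 0.25·M/p_1 and x_2* = 0.75·M/p_2.
Set x_1* = 16 in the demand function and solve for p_1: p_1 = 3.

p_1 = 3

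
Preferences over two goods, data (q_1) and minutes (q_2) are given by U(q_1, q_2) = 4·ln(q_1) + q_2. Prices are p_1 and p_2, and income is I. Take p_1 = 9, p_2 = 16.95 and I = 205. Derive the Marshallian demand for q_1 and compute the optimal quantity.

q_1* = 7.5333

Set MRS = p_1/p_2: (4/q_1)/1 = p_1/p_2.
So q_1*(p_1,p_2) = 4·p_2/p_1, independent of income; and q_2* = (I − 4·p_2)/p_2.
At the given prices: q_1* = 4·16.95/9 = 7.5333.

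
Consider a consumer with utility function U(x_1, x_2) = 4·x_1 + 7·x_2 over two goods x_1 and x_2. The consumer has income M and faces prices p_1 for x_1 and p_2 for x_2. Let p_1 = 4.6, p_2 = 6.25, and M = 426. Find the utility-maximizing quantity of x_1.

x_1* = 0

Perfect substitutes: compare marginal utility per dollar. 4/p_1 vs 7/p_2 → 0.8696 vs 1.12.
x_2 gives more utility per dollar, so spend all income on x_2: x_2* = M/p_2, x_1* = 0.
Numerically: x_1* = 0, x_2* = 68.16.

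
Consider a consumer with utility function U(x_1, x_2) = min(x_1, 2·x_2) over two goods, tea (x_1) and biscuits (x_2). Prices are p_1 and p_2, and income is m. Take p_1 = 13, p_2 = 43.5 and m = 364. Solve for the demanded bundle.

Leontief preferences: the optimum is at the kink where x_1/2 = x_2/1, i.e. x_2 = (1/2)·x_1.
Budget: p_1·x_1 + p_2·(1/2)·x_1 = m, so (2·p_1 + p_2)·x_1 = 2·m.
Demand: x_1*(p_1,p_2,m) = 2·m/(2·p_1 + p_2), x_2* = m/(2·p_1 + p_2).
Here 2·13 + 43.5 = 69.5, giving x_1* = 10.4748 and x_2* = 5.2374.

x_1* = 10.4748, x_2* = 5.2374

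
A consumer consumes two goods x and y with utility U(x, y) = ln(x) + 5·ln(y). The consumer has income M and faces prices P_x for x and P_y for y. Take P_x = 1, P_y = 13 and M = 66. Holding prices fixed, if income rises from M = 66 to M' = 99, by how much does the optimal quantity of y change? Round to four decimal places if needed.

Δy* = 2.1154

MU_x/MU_y = (y)/(5·x); tangency sets this equal to P_x/P_y.
So P_y·y = 5·P_x·x; combined with the budget, a share 1/6 of income goes to x.
Demand: x*(P_x,P_y,M) = 1/6·M/P_x and y* = 5/6·M/P_y.
At P_x=1, P_y=13, M=66: y* = 5/6·66/13 = 4.2308.
At M' = 99: y* = 6.3462. Change: 6.3462 − 4.2308 = 2.1154.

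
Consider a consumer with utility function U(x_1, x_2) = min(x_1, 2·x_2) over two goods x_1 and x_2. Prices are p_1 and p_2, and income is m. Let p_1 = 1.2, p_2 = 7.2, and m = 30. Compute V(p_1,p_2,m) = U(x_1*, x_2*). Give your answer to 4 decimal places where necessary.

Leontief preferences: the optimum is at the kink where x_1/2 = x_2/1, i.e. x_2 = (1/2)·x_1.
Budget: p_1·x_1 + p_2·(1/2)·x_1 = m, so (2·p_1 + p_2)·x_1 = 2·m.
Demand: x_1*(p_1,p_2,m) = 2·m/(2·p_1 + p_2), x_2* = m/(2·p_1 + p_2).
Here 2·1.2 + 7.2 = 9.6, giving x_1* = 6.25 and x_2* = 3.125.
Utility at the optimum: U(6.25, 3.125) = 6.25.

V = 6.25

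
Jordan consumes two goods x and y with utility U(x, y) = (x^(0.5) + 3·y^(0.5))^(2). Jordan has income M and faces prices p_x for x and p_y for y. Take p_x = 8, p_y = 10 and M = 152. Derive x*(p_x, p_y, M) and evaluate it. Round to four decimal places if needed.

From the CES first-order condition, (1/3)·(y/x)^(0.5) = p_x/p_y.
Hence y/x = (3·p_x/p_y)^(1/(0.5)), i.e. raised to the 2 power.
Substitute y = (y/x)·x into the budget: x* = M/(p_x + p_y·(y/x)).
Numerically y/x = 5.76, so x* = 152/(8 + 10·5.76) = 2.3171.

x* = 2.3171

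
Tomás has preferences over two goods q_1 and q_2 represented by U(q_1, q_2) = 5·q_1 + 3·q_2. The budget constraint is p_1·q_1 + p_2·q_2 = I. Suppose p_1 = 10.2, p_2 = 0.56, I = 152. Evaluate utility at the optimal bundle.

V = 814.2857

Linear utility — the consumer picks whichever good has higher MU/price: 5/10.2 = 0.4902 vs 3/0.56 = 5.3571.
q_2 gives more utility per dollar, so spend all income on q_2: q_2* = I/p_2, q_1* = 0.
Numerically: q_1* = 0, q_2* = 271.4286.
Utility at the optimum: U(0, 271.4286) = 814.2857.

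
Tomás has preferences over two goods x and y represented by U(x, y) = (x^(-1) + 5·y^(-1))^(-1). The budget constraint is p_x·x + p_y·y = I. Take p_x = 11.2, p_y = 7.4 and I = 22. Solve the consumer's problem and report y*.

y* = 1.9178

From the CES first-order condition, (1/5)·(y/x)^(2) = p_x/p_y.
Hence y/x = (5·p_x/p_y)^(1/(2)), i.e. raised to the 0.5 power.
With the ratio pinned down, the budget gives x* = I/(p_x + p_y·(y/x)) and y* = (y/x)·x*.
Numerically y/x = 2.750921, so x* = 22/(11.2 + 7.4·2.750921) = 0.6972 and y* = 2.750921·0.6972 = 1.9178.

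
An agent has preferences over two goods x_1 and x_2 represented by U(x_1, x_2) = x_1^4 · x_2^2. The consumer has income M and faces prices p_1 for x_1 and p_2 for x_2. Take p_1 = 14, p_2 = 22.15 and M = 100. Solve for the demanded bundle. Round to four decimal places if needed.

MU_x_1/MU_x_2 = (4·x_2)/(2·x_1); tangency sets this equal to p_1/p_2.
So 4·p_2·x_2 = 2·p_1·x_1; combined with the budget, a share 2/3 of income goes to x_1.
Demand: x_1*(p_1,p_2,M) = 2/3·M/p_1 and x_2* = 1/3·M/p_2.
At p_1=14, p_2=22.15, M=100: x_1* = 2/3·100/14 = 4.7619, x_2* = 1.5049.

x_1* = 4.7619, x_2* = 1.5049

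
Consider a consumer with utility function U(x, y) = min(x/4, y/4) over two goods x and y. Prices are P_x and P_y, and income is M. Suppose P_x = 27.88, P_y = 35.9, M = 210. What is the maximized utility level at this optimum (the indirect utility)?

V = 0.8231

Leontief preferences: the optimum is at the kink where x/4 = y/4, i.e. y = x.
Budget: P_x·x + P_y·x = M, so (4·P_x + 4·P_y)·x = 4·M.
Demand: x*(P_x,P_y,M) = 4·M/(4·P_x + 4·P_y), y* = 4·M/(4·P_x + 4·P_y).
Here 4·27.88 + 4·35.9 = 255.12, giving x* = 3.2926 and y* = 3.2926.
Utility at the optimum: U(3.2926, 3.2926) = 0.8231.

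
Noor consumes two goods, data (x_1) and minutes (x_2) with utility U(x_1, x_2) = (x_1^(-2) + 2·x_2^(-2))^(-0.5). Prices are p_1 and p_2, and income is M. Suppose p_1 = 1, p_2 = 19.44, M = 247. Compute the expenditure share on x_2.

share on x_2 = 0.9011

MRS = MU_x_1/MU_x_2 = (1/2)·(x_2/x_1)^(3). Set equal to p_1/p_2.
Solve for the ratio: x_2/x_1 = [2·p_1/p_2]^(1/3).
Substitute x_2 = (x_2/x_1)·x_1 into the budget: x_1* = M/(p_1 + p_2·(x_2/x_1)).
Numerically x_2/x_1 = 0.468574, so x_1* = 247/(1 + 19.44·0.468574) = 24.4335 and x_2* = 0.468574·24.4335 = 11.4489.
Expenditure on x_2: 19.44·11.4489 = 222.5665; share = 0.9011.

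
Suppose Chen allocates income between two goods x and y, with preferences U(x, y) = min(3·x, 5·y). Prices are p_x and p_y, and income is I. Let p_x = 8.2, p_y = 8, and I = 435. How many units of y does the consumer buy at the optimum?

y* = 20.0769

Leontief preferences: the optimum is at the kink where x/5 = y/3, i.e. y = (3/5)·x.
Budget: p_x·x + p_y·(3/5)·x = I, so (5·p_x + 3·p_y)·x = 5·I.
Demand: x*(p_x,p_y,I) = 5·I/(5·p_x + 3·p_y), y* = 3·I/(5·p_x + 3·p_y).
Here 5·8.2 + 3·8 = 65, giving y* = 20.0769.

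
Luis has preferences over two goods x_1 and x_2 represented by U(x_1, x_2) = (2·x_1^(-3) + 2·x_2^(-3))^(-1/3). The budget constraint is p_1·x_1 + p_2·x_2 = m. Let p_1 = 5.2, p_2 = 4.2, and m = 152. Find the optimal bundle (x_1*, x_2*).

MRS = MU_x_1/MU_x_2 = (x_2/x_1)^(4). Set equal to p_1/p_2.
Solve for the ratio: x_2/x_1 = [p_1/p_2]^(0.25).
With the ratio pinned down, the budget gives x_1* = m/(p_1 + p_2·(x_2/x_1)) and x_2* = (x_2/x_1)·x_1*.
Numerically x_2/x_1 = 1.054845, so x_1* = 152/(5.2 + 4.2·1.054845) = 15.7834 and x_2* = 1.054845·15.7834 = 16.6491.

x_1* = 15.7834, x_2* = 16.6491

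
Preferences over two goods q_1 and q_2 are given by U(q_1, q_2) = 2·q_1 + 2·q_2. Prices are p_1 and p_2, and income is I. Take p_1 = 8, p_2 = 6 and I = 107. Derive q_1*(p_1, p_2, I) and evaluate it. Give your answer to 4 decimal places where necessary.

Numerically: q_1* = 0, q_2* = 17.8333.

q_1* = 0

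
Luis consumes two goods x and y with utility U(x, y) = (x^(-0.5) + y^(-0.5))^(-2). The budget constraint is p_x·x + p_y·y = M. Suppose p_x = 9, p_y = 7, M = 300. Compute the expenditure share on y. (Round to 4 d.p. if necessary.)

MRS = MU_x/MU_y = (y/x)^(1.5). Set equal to p_x/p_y.
Hence y/x = (p_x/p_y)^(1/(1.5)), i.e. raised to the 2/3 power.
Substitute y = (y/x)·x into the budget: x* = M/(p_x + p_y·(y/x)).
Numerically y/x = 1.182396, so x* = 300/(9 + 7·1.182396) = 17.3644 and y* = 1.182396·17.3644 = 20.5315.
Expenditure on y: 7·20.5315 = 143.7208; share = 0.4791.

share on y = 0.4791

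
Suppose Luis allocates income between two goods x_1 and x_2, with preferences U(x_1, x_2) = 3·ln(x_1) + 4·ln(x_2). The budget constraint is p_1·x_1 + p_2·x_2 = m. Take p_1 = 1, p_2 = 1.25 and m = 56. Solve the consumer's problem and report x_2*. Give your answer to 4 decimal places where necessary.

x_2* = 25.6

Tangency: MRS = (3/4)·x_2/x_1 = p_1/p_2.
Rearranging, p_2·x_2 = (4/3)·p_1·x_1. Substituting into the budget gives p_1·x_1·(1 + (4/3)) = m.
Demand: x_1*(p_1,p_2,m) = 3/7·m/p_1 and x_2* = 4/7·m/p_2.
At p_1=1, p_2=1.25, m=56: x_2* = 4/7·56/1.25 = 25.6.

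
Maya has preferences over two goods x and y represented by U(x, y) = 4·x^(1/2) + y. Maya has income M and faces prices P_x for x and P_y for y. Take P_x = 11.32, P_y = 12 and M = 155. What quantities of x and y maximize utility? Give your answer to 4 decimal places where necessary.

MU_x = 2/√x, MU_y = 1. Tangency: 2/√x = P_x/P_y.
Solve: √x = 2·P_y/P_x, so x*(P_x,P_y) = (2·P_y/P_x)², and y* = (M − P_x·x*)/P_y.
Plugging in: x* = (2·12/11.32)² = 4.495, y* = 8.6764.

x* = 4.495, y* = 8.6764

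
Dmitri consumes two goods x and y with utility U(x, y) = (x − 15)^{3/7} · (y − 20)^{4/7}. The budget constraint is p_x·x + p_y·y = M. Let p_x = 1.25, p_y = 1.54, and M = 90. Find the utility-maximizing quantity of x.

x* = 28.8686

Let x' = x−15, y' = y−20. MRS = (3/4)·y'/x' = p_x/p_y.
Substituting into the budget: x* = 15 + 3/7·(M − 15·p_x − 20·p_y)/p_x, and y* = 20 + 4/7·(…)/p_y.
Discretionary income = 90 − 15·1.25 − 20·1.54 = 40.45; x* = 15 + 3/7·40.45/1.25 = 28.8686.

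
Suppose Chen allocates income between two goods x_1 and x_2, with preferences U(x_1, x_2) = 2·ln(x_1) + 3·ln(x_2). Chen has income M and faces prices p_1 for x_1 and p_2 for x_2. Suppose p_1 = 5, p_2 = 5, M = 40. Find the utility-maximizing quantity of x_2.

MU_x_1/MU_x_2 = (2·x_2)/(3·x_1); tangency sets this equal to p_1/p_2.
So 2·p_2·x_2 = 3·p_1·x_1; combined with the budget, a share 0.4 of income goes to x_1.
Demand: x_1*(p_1,p_2,M) = 0.4·M/p_1 and x_2* = 0.6·M/p_2.
At p_1=5, p_2=5, M=40: x_2* = 0.6·40/5 = 4.8.

x_2* = 4.8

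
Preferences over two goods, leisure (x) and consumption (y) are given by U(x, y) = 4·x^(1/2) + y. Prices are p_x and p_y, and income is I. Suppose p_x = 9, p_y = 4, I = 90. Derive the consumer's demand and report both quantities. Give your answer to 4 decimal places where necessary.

x* = 0.7901, y* = 20.7222

Set MRS = p_x/p_y: 2·x^(−1/2) = p_x/p_y.
Thus x* = (2·p_y/p_x)² — independent of I — with the rest of income spent on y.
Plugging in: x* = (2·4/9)² = 0.7901, y* = 20.7222.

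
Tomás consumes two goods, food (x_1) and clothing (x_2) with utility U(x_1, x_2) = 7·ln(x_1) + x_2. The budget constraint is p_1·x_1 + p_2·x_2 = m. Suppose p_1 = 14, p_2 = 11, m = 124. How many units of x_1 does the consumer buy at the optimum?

x_1* = 5.5

MU_x_1 = 7/x_1, MU_x_2 = 1. Tangency: 7/x_1 = p_1/p_2.
So x_1*(p_1,p_2) = 7·p_2/p_1, independent of income; and x_2* = (m − 7·p_2)/p_2.
At the given prices: x_1* = 7·11/14 = 5.5.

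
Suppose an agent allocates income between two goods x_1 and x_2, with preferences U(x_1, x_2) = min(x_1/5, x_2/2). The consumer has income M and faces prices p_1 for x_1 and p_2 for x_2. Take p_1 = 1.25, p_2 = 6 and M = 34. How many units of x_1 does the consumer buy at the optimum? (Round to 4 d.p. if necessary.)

With perfect complements, no substitution: consume in ratio x_1:x_2 = 5:2.
Budget: p_1·x_1 + p_2·(2/5)·x_1 = M, so (5·p_1 + 2·p_2)·x_1 = 5·M.
Demand: x_1*(p_1,p_2,M) = 5·M/(5·p_1 + 2·p_2), x_2* = 2·M/(5·p_1 + 2·p_2).
Here 5·1.25 + 2·6 = 18.25, giving x_1* = 9.3151.

x_1* = 9.3151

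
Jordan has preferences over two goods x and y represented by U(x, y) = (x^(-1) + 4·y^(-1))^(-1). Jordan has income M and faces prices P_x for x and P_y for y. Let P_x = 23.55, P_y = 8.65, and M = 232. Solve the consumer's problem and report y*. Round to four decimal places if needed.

y* = 14.6963

MRS = MU_x/MU_y = (1/4)·(y/x)^(2). Set equal to P_x/P_y.
Hence y/x = (4·P_x/P_y)^(1/(2)), i.e. raised to the 0.5 power.
With the ratio pinned down, the budget gives x* = M/(P_x + P_y·(y/x)) and y* = (y/x)·x*.
Numerically y/x = 3.300026, so x* = 232/(23.55 + 8.65·3.300026) = 4.4534 and y* = 3.300026·4.4534 = 14.6963.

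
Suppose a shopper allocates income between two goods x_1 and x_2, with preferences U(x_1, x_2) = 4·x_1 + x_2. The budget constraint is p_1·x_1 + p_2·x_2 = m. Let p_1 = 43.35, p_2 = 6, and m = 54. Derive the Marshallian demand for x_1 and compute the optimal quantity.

Linear utility — the consumer picks whichever good has higher MU/price: 4/43.35 = 0.0923 vs 1/6 = 0.1667.
x_2 gives more utility per dollar, so spend all income on x_2: x_2* = m/p_2, x_1* = 0.
Numerically: x_1* = 0, x_2* = 9.

x_1* = 0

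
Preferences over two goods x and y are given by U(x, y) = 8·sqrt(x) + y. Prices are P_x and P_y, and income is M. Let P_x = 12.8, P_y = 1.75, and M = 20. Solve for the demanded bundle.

x* = 0.2991, y* = 9.2411

Plugging in: x* = (4·1.75/12.8)² = 0.2991, y* = 9.2411.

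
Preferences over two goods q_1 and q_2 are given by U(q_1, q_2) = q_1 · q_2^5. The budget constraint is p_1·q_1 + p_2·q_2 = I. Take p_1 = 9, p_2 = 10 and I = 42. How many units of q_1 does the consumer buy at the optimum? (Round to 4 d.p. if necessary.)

q_1* = 0.7778

Demand: q_1*(p_1,p_2,I) = 1/6·I/p_1 and q_2* = 5/6·I/p_2.
At p_1=9, p_2=10, I=42: q_1* = 1/6·42/9 = 0.7778.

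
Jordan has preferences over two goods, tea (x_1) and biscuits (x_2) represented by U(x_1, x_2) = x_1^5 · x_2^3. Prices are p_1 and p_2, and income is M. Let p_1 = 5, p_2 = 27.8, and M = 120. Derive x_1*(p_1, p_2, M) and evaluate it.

Demand: x_1*(p_1,p_2,M) = 0.625·M/p_1 and x_2* = 0.375·M/p_2.
At p_1=5, p_2=27.8, M=120: x_1* = 0.625·120/5 = 15.

x_1* = 15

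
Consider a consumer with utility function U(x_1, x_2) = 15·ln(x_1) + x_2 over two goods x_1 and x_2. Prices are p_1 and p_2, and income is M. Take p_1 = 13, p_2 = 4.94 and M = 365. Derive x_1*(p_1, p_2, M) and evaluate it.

So x_1*(p_1,p_2) = 15·p_2/p_1, independent of income; and x_2* = (M − 15·p_2)/p_2.
At the given prices: x_1* = 15·4.94/13 = 5.7.

x_1* = 5.7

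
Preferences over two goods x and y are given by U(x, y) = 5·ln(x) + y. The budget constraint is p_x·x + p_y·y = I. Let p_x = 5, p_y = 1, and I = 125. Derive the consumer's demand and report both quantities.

So x*(p_x,p_y) = 5·p_y/p_x, independent of income; and y* = (I − 5·p_y)/p_y.
At the given prices: x* = 5·1/5 = 1, and y* = 120.

x* = 1, y* = 120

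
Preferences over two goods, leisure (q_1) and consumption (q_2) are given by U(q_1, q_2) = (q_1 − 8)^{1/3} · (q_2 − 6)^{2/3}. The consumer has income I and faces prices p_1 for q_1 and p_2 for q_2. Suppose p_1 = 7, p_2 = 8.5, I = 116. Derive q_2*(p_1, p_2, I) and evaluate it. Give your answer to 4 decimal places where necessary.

q_2* = 6.7059

MRS = (1/2)·(q_2−6)/(q_1−8). Tangency with p_1/p_2 gives q_2−6 = 2·(p_1/p_2)·(q_1−8).
After buying the subsistence bundle (8, 6), a share 1/3 of the remaining income goes to q_1: q_1* = 8 + 1/3·(I − 8p_1 − 6p_2)/p_1.
Discretionary income = 116 − 8·7 − 6·8.5 = 9; q_2* = 6 + 2/3·9/8.5 = 6.7059.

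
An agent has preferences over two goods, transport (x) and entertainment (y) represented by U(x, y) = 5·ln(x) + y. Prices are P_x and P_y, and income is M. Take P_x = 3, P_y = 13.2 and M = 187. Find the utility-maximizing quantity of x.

x* = 22

MU_x = 5/x, MU_y = 1. Tangency: 5/x = P_x/P_y.
So x*(P_x,P_y) = 5·P_y/P_x, independent of income; and y* = (M − 5·P_y)/P_y.
At the given prices: x* = 5·13.2/3 = 22.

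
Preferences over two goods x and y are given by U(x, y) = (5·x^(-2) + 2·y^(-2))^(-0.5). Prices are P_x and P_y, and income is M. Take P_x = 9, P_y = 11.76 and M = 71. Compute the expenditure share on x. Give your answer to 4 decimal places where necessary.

MRS = MU_x/MU_y = (5/2)·(y/x)^(3). Set equal to P_x/P_y.
Solve for the ratio: y/x = [(2/5)·P_x/P_y]^(1/3).
Substitute y = (y/x)·x into the budget: x* = M/(P_x + P_y·(y/x)).
Numerically y/x = 0.673956, so x* = 71/(9 + 11.76·0.673956) = 4.1948 and y* = 0.673956·4.1948 = 2.8271.
Expenditure on x: 9·4.1948 = 37.7532; share = 0.5317.

share on x = 0.5317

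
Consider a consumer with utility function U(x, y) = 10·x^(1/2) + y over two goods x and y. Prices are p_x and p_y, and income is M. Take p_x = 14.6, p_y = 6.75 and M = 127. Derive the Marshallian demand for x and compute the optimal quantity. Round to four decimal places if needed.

Utility is quasi-linear in y; the FOC for x is 5/√x = p_x/p_y.
Thus x* = (5·p_y/p_x)² — independent of M — with the rest of income spent on y.
Plugging in: x* = (5·6.75/14.6)² = 5.3437.

x* = 5.3437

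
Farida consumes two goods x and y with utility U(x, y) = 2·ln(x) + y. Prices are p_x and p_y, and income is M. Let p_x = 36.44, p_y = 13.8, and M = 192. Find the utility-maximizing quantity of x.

Set MRS = p_x/p_y: (2/x)/1 = p_x/p_y.
So x*(p_x,p_y) = 2·p_y/p_x, independent of income; and y* = (M − 2·p_y)/p_y.
At the given prices: x* = 2·13.8/36.44 = 0.7574.

x* = 0.7574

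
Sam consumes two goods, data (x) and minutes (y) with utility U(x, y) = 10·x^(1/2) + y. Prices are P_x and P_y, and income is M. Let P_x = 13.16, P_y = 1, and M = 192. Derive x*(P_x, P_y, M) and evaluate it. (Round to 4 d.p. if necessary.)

x* = 0.1444

Utility is quasi-linear in y; the FOC for x is 5/√x = P_x/P_y.
Solve: √x = 5·P_y/P_x, so x*(P_x,P_y) = (5·P_y/P_x)², and y* = (M − P_x·x*)/P_y.
Plugging in: x* = (5·1/13.16)² = 0.1444.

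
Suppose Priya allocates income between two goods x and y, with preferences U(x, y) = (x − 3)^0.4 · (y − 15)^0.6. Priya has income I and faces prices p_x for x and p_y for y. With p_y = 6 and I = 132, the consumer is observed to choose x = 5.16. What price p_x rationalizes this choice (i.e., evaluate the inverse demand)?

Let x' = x−3, y' = y−15. MRS = (2/3)·y'/x' = p_x/p_y.
After buying the subsistence bundle (3, 15), a share 0.4 of the remaining income goes to x: x* = 3 + 0.4·(I − 3p_x − 15p_y)/p_x.
Set x* = 5.16 in the demand function and solve for p_x: p_x = 5.

p_x = 5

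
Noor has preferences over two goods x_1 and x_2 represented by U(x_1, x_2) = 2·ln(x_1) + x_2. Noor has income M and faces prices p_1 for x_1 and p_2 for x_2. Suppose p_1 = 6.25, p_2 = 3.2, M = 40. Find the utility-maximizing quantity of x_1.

x_1* = 1.024

MU_x_1 = 2/x_1, MU_x_2 = 1. Tangency: 2/x_1 = p_1/p_2.
So x_1*(p_1,p_2) = 2·p_2/p_1, independent of income; and x_2* = (M − 2·p_2)/p_2.
At the given prices: x_1* = 2·3.2/6.25 = 1.024.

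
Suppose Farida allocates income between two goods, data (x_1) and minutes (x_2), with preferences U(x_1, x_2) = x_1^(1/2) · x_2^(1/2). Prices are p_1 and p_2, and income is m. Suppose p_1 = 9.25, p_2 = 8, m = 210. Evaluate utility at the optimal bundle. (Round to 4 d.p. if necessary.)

V = 12.206

Tangency: MRS = x_2/x_1 = p_1/p_2.
Rearranging, p_2·x_2 = p_1·x_1. Substituting into the budget gives p_1·x_1·(1 + 1) = m.
Demand: x_1*(p_1,p_2,m) = 0.5·m/p_1 and x_2* = 0.5·m/p_2.
At p_1=9.25, p_2=8, m=210: x_1* = 0.5·210/9.25 = 11.3514, x_2* = 13.125.
Utility at the optimum: U(11.3514, 13.125) = 12.206.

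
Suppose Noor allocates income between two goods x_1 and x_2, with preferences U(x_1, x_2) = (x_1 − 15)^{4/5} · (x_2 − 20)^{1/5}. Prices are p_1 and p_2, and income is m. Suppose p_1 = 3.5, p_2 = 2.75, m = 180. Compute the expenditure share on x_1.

share on x_1 = 0.6139

Let x_1' = x_1−15, x_2' = x_2−20. MRS = 4·x_2'/x_1' = p_1/p_2.
Substituting into the budget: x_1* = 15 + 0.8·(m − 15·p_1 − 20·p_2)/p_1, and x_2* = 20 + 0.2·(…)/p_2.
Discretionary income = 180 − 15·3.5 − 20·2.75 = 72.5; x_1* = 15 + 0.8·72.5/3.5 = 31.5714; x_2* = 20 + 0.2·72.5/2.75 = 25.2727.
Expenditure on x_1: 3.5·31.5714 = 110.5; share = 0.6139.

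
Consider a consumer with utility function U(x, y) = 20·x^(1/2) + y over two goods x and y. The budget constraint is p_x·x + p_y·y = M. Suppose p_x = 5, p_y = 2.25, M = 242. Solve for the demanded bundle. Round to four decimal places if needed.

Solve: √x = 10·p_y/p_x, so x*(p_x,p_y) = (10·p_y/p_x)², and y* = (M − p_x·x*)/p_y.
Plugging in: x* = (10·2.25/5)² = 20.25, y* = 62.5556.

x* = 20.25, y* = 62.5556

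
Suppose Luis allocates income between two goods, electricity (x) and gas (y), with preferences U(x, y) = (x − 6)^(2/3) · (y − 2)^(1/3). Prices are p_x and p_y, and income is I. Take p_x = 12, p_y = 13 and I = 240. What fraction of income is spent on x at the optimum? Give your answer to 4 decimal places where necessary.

This is Cobb-Douglas in (x−6, y−2): tangency gives 2/3·p_y·(y−2) = 1/3·p_x·(x−6).
After buying the subsistence bundle (6, 2), a share 2/3 of the remaining income goes to x: x* = 6 + 2/3·(I − 6p_x − 2p_y)/p_x.
Discretionary income = 240 − 6·12 − 2·13 = 142; x* = 6 + 2/3·142/12 = 13.8889; y* = 2 + 1/3·142/13 = 5.641.
Expenditure on x: 12·13.8889 = 166.6667; share = 0.6944.

share on x = 0.6944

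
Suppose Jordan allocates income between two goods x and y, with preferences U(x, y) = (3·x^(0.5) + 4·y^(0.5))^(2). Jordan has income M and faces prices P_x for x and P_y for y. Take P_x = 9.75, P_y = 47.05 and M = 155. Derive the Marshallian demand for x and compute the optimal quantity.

x* = 11.6175

Numerically y/x = 0.076343, so x* = 155/(9.75 + 47.05·0.076343) = 11.6175.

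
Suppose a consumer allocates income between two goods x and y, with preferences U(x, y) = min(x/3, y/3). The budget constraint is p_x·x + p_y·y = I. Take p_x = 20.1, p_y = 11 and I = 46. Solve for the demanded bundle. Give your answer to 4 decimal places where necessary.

With perfect complements, no substitution: consume in ratio x:y = 3:3.
Budget: p_x·x + p_y·x = I, so (3·p_x + 3·p_y)·x = 3·I.
Demand: x*(p_x,p_y,I) = 3·I/(3·p_x + 3·p_y), y* = 3·I/(3·p_x + 3·p_y).
Here 3·20.1 + 3·11 = 93.3, giving x* = 1.4791 and y* = 1.4791.

x* = 1.4791, y* = 1.4791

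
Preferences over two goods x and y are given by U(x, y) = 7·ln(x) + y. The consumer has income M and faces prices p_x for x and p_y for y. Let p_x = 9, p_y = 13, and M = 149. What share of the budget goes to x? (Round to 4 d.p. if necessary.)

Set MRS = p_x/p_y: (7/x)/1 = p_x/p_y.
So x*(p_x,p_y) = 7·p_y/p_x, independent of income; and y* = (M − 7·p_y)/p_y.
At the given prices: x* = 7·13/9 = 10.1111, and y* = 4.4615.
Expenditure on x: 9·10.1111 = 91; share = 0.6107.

share on x = 0.6107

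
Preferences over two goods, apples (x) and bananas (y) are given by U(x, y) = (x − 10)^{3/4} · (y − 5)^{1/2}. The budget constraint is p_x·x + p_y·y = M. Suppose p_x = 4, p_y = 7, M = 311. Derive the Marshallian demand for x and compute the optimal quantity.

Substituting into the budget: x* = 10 + 0.6·(M − 10·p_x − 5·p_y)/p_x, and y* = 5 + 0.4·(…)/p_y.
Discretionary income = 311 − 10·4 − 5·7 = 236; x* = 10 + 0.6·236/4 = 45.4.

x* = 45.4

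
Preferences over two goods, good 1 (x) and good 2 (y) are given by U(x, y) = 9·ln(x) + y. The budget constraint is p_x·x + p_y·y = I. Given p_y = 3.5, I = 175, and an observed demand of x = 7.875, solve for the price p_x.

Set MRS = p_x/p_y: (9/x)/1 = p_x/p_y.
So x*(p_x,p_y) = 9·p_y/p_x, independent of income; and y* = (I − 9·p_y)/p_y.
Set x* = 7.875 in the demand function and solve for p_x: p_x = 4.

p_x = 4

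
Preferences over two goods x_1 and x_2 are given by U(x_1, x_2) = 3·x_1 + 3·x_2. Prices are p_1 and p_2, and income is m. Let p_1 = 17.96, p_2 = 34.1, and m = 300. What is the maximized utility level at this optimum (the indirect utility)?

V = 50.1114

x_1 gives more utility per dollar, so spend all income on x_1: x_1* = m/p_1, x_2* = 0.
Numerically: x_1* = 16.7038, x_2* = 0.
Utility at the optimum: U(16.7038, 0) = 50.1114.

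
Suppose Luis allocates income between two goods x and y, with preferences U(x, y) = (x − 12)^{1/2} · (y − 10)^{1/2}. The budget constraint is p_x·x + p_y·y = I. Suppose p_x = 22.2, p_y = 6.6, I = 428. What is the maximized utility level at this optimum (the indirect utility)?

V = 3.9489

This is Cobb-Douglas in (x−12, y−10): tangency gives 0.5·p_y·(y−10) = 0.5·p_x·(x−12).
After buying the subsistence bundle (12, 10), a share 0.5 of the remaining income goes to x: x* = 12 + 0.5·(I − 12p_x − 10p_y)/p_x.
Discretionary income = 428 − 12·22.2 − 10·6.6 = 95.6; x* = 12 + 0.5·95.6/22.2 = 14.1532; y* = 10 + 0.5·95.6/6.6 = 17.2424.
Utility at the optimum: U(14.1532, 17.2424) = 3.9489.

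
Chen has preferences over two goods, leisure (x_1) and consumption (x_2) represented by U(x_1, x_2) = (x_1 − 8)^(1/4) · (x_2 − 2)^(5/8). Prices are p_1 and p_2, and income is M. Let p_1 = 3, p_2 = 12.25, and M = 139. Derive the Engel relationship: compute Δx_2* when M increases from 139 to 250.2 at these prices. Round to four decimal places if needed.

This is Cobb-Douglas in (x_1−8, x_2−2): tangency gives 0.25·p_2·(x_2−2) = 0.625·p_1·(x_1−8).
After buying the subsistence bundle (8, 2), a share 2/7 of the remaining income goes to x_1: x_1* = 8 + 2/7·(M − 8p_1 − 2p_2)/p_1.
Discretionary income = 139 − 8·3 − 2·12.25 = 90.5; x_2* = 2 + 5/7·90.5/12.25 = 7.277.
At M' = 250.2: x_2* = 13.7609. Change: 13.7609 − 7.277 = 6.484.

Δx_2* = 6.484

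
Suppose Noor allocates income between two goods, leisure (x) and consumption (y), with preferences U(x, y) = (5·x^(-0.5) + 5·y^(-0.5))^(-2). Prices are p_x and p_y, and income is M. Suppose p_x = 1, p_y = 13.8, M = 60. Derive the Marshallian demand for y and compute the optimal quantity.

MRS = MU_x/MU_y = (y/x)^(1.5). Set equal to p_x/p_y.
Solve for the ratio: y/x = [p_x/p_y]^(2/3).
Substitute y = (y/x)·x into the budget: x* = M/(p_x + p_y·(y/x)).
Numerically y/x = 0.173812, so x* = 60/(1 + 13.8·0.173812) = 17.6543 and y* = 0.173812·17.6543 = 3.0685.

y* = 3.0685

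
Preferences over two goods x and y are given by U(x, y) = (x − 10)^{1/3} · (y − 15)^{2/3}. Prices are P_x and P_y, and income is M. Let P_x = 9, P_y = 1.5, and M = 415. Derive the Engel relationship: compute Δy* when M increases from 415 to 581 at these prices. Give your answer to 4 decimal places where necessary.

After buying the subsistence bundle (10, 15), a share 1/3 of the remaining income goes to x: x* = 10 + 1/3·(M − 10P_x − 15P_y)/P_x.
Discretionary income = 415 − 10·9 − 15·1.5 = 302.5; y* = 15 + 2/3·302.5/1.5 = 149.4444.
At M' = 581: y* = 223.2222. Change: 223.2222 − 149.4444 = 73.7778.

Δy* = 73.7778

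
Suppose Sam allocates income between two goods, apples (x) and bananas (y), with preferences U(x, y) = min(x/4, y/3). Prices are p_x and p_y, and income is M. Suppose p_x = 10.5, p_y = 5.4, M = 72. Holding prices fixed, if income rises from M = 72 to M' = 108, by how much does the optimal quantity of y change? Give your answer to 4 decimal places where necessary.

Leontief preferences: the optimum is at the kink where x/4 = y/3, i.e. y = (3/4)·x.
Budget: p_x·x + p_y·(3/4)·x = M, so (4·p_x + 3·p_y)·x = 4·M.
Demand: x*(p_x,p_y,M) = 4·M/(4·p_x + 3·p_y), y* = 3·M/(4·p_x + 3·p_y).
Here 4·10.5 + 3·5.4 = 58.2, giving y* = 3.7113.
At M' = 108: y* = 5.567. Change: 5.567 − 3.7113 = 1.8557.

Δy* = 1.8557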